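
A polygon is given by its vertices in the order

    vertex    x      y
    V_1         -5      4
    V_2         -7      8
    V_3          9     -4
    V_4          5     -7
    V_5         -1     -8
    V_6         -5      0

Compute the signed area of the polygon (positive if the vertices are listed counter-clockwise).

-103

Apply the shoelace formula: 2A = Σ (x_i·y_{i+1} − x_{i+1}·y_i), indices taken mod 6.
Cross-terms: -12, -44, -43, -47, -40, -20  ⇒  Σ = -206
Signed area = Σ/2 = -103 (negative ⇒ clockwise traversal).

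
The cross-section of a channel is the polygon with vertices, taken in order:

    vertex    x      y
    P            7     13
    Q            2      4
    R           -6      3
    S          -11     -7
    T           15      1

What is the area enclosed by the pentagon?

194.5

Apply Gauss's area formula: 2A = Σ (x_i·y_{i+1} − x_{i+1}·y_i), indices taken mod 5.
Σ = (2) + (30) + (75) + (94) + (188) = 389
Area = |Σ|/2 = 194.5.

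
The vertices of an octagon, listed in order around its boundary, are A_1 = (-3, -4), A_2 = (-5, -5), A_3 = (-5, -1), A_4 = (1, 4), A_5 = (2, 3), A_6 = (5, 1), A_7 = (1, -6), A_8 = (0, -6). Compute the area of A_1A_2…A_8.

58.5

Σ = (-5) + (-20) + (-19) + (-5) + (-13) + (-31) + (-6) + (-18) = -117
Area = |Σ|/2 = 58.5.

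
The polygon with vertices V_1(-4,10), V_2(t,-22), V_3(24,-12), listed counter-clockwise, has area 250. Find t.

14

The doubled signed area Σ (x_i y_{i+1} − x_{i+1} y_i) is linear in t.
With t=0 it equals 808; the coefficient of t is -22 (from the two edges through V_2).
So -22·t + 808 = 2·250 = 500 ⇒ t = 14.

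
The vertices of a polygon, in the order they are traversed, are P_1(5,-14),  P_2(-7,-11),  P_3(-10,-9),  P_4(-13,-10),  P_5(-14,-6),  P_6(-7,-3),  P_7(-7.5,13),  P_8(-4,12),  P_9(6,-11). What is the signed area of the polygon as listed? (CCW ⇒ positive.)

Apply the shoelace formula: 2A = Σ (x_i·y_{i+1} − x_{i+1}·y_i), indices taken mod 9.
Cross-terms: -153, -47, -17, -62, 0, -113.5, -38, -28, -29  ⇒  Σ = -487.5
Signed area = Σ/2 = -243.75 (negative ⇒ clockwise traversal).

-243.75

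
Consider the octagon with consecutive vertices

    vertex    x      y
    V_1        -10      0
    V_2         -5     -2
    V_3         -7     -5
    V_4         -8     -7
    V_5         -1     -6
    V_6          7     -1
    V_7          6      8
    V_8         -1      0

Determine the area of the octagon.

Apply the surveyor's formula: 2A = Σ (x_i·y_{i+1} − x_{i+1}·y_i), indices taken mod 8.
Σ = (20) + (11) + (9) + (41) + (43) + (62) + (8) + (0) = 194
Area = |Σ|/2 = 97.

97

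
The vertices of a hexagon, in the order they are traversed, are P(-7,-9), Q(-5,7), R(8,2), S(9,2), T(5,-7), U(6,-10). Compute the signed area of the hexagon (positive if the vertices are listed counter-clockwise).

-183.5

Apply the shoelace (surveyor's) formula: 2A = Σ (x_i·y_{i+1} − x_{i+1}·y_i), indices taken mod 6.
P→Q: (-7)(7) − (-5)(-9) = -94
Q→R: (-5)(2) − (8)(7) = -66
R→S: (8)(2) − (9)(2) = -2
S→T: (9)(-7) − (5)(2) = -73
T→U: (5)(-10) − (6)(-7) = -8
U→P: (6)(-9) − (-7)(-10) = -124
Σ = -367
Signed area = Σ/2 = -183.5 (negative ⇒ clockwise traversal).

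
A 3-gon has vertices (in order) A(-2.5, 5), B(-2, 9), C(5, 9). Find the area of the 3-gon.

Apply the surveyor's formula: 2A = Σ (x_i·y_{i+1} − x_{i+1}·y_i), indices taken mod 3.
A→B: (-2.5)(9) − (-2)(5) = -12.5
B→C: (-2)(9) − (5)(9) = -63
C→A: (5)(5) − (-2.5)(9) = 47.5
Σ = -28
Area = |Σ|/2 = 14.

14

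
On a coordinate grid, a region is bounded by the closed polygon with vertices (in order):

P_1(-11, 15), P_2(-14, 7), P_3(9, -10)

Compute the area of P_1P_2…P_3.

117.5

Apply the surveyor's formula: 2A = Σ (x_i·y_{i+1} − x_{i+1}·y_i), indices taken mod 3.
Σ = (133) + (77) + (25) = 235
Area = |Σ|/2 = 117.5.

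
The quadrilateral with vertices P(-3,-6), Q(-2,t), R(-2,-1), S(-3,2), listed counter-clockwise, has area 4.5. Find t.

The doubled signed area Σ (x_i y_{i+1} − x_{i+1} y_i) is linear in t.
With t=0 it equals 7; the coefficient of t is -1 (from the two edges through Q).
So -1·t + 7 = 2·4.5 = 9 ⇒ t = -2.

-2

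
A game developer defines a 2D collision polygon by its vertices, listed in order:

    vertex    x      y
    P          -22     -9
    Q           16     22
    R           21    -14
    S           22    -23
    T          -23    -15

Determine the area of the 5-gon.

Cross-terms: -340, -686, -175, -859, -123  ⇒  Σ = -2183
Area = |Σ|/2 = 1091.5.

1091.5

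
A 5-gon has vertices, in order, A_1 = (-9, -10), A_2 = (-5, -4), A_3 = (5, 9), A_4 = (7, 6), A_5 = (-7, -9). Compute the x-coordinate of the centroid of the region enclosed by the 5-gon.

Apply the shoelace formula. First the cross-terms c_i = x_i·y_{i+1} − x_{i+1}·y_i:
  -14, -25, -33, -21, -11  ⇒  2A = -104, A = -52.
Then Σ (x_i + x_{i+1})·c_i = -24, so x̄ = -24 / (6·(-52)) = 1/13.

1/13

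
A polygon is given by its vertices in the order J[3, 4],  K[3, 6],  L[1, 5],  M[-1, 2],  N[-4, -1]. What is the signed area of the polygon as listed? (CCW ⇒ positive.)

9

Apply the surveyor's formula: 2A = Σ (x_i·y_{i+1} − x_{i+1}·y_i), indices taken mod 5.
Σ = (6) + (9) + (7) + (9) + (-13) = 18
Signed area = Σ/2 = 9 (positive ⇒ counter-clockwise traversal).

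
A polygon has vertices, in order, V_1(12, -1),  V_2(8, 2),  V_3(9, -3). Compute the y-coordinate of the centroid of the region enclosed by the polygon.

-2/3

Apply the shoelace (surveyor's) formula. First the cross-terms c_i = x_i·y_{i+1} − x_{i+1}·y_i:
  32, -42, 27  ⇒  2A = 17, A = 8.5.
Then Σ (y_i + y_{i+1})·c_i = -34, so ȳ = -34 / (6·8.5) = -2/3.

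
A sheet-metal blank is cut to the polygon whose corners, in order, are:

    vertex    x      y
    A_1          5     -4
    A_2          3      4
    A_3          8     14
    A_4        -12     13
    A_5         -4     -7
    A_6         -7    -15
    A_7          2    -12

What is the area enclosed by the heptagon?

313.5

Apply Gauss's area formula: 2A = Σ (x_i·y_{i+1} − x_{i+1}·y_i), indices taken mod 7.
Cross-terms: 32, 10, 272, 136, 11, 114, 52  ⇒  Σ = 627
Area = |Σ|/2 = 313.5.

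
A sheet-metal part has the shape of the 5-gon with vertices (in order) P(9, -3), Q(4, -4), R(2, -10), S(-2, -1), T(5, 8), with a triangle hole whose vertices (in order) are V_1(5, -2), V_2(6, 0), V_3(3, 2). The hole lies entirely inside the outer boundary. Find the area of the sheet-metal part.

Outer boundary:
Σ = (-24) + (-32) + (-22) + (-11) + (-87) = -176
Area = |Σ|/2 = 88.
Hole:
Apply the shoelace formula: 2A = Σ (x_i·y_{i+1} − x_{i+1}·y_i), indices taken mod 3.
V_1→V_2: (5)(0) − (6)(-2) = 12
V_2→V_3: (6)(2) − (3)(0) = 12
V_3→V_1: (3)(-2) − (5)(2) = -16
Σ = 8
Area = |Σ|/2 = 4.
Net area = 88 − 4 = 84.

84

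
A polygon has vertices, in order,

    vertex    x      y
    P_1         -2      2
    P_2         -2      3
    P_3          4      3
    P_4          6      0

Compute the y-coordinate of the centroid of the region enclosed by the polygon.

74/39

Apply the surveyor's formula. First the cross-terms c_i = x_i·y_{i+1} − x_{i+1}·y_i:
  -2, -18, -18, 12  ⇒  2A = -26, A = -13.
Then Σ (y_i + y_{i+1})·c_i = -148, so ȳ = -148 / (6·(-13)) = 74/39.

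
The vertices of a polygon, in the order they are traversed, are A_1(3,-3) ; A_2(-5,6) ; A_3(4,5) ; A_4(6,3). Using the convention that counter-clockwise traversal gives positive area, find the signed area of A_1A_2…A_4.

-45.5

Apply the shoelace formula: 2A = Σ (x_i·y_{i+1} − x_{i+1}·y_i), indices taken mod 4.
Σ = (3) + (-49) + (-18) + (-27) = -91
Signed area = Σ/2 = -45.5 (negative ⇒ clockwise traversal).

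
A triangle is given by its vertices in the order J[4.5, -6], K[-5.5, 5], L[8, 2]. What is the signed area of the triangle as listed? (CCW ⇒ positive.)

-59.25

Σ = (-10.5) + (-51) + (-57) = -118.5
Signed area = Σ/2 = -59.25 (negative ⇒ clockwise traversal).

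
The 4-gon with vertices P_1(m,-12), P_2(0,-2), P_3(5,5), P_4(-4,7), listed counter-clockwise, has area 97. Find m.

The doubled signed area Σ (x_i y_{i+1} − x_{i+1} y_i) is linear in m.
With m=0 it equals 113; the coefficient of m is -9 (from the two edges through P_1).
So -9·m + 113 = 2·97 = 194 ⇒ m = -9.

-9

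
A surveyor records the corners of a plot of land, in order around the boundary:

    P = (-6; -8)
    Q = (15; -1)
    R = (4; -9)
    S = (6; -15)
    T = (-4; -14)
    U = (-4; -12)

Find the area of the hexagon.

101.5

Apply the shoelace formula: 2A = Σ (x_i·y_{i+1} − x_{i+1}·y_i), indices taken mod 6.
P→Q: (-6)(-1) − (15)(-8) = 126
Q→R: (15)(-9) − (4)(-1) = -131
R→S: (4)(-15) − (6)(-9) = -6
S→T: (6)(-14) − (-4)(-15) = -144
T→U: (-4)(-12) − (-4)(-14) = -8
U→P: (-4)(-8) − (-6)(-12) = -40
Σ = -203
Area = |Σ|/2 = 101.5.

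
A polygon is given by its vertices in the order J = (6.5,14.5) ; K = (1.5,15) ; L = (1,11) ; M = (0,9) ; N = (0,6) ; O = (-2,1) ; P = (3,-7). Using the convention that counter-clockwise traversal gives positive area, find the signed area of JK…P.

Cross-terms: 75.75, 1.5, 9, 0, 12, 11, 89  ⇒  Σ = 198.25
Signed area = Σ/2 = 99.125 (positive ⇒ counter-clockwise traversal).

99.125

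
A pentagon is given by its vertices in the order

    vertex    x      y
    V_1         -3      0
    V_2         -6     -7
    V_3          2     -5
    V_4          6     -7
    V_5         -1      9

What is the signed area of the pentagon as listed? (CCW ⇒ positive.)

Apply Gauss's area formula: 2A = Σ (x_i·y_{i+1} − x_{i+1}·y_i), indices taken mod 5.
V_1→V_2: (-3)(-7) − (-6)(0) = 21
V_2→V_3: (-6)(-5) − (2)(-7) = 44
V_3→V_4: (2)(-7) − (6)(-5) = 16
V_4→V_5: (6)(9) − (-1)(-7) = 47
V_5→V_1: (-1)(0) − (-3)(9) = 27
Σ = 155
Signed area = Σ/2 = 77.5 (positive ⇒ counter-clockwise traversal).

77.5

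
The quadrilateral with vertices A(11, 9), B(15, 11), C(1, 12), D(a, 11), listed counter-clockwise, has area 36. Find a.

The doubled signed area Σ (x_i y_{i+1} − x_{i+1} y_i) is linear in a.
With a=0 it equals 45; the coefficient of a is -3 (from the two edges through D).
So -3·a + 45 = 2·36 = 72 ⇒ a = -9.

-9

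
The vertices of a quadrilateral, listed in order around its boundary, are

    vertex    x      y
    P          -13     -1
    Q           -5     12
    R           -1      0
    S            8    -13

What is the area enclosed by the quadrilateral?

156.5

Apply the surveyor's formula: 2A = Σ (x_i·y_{i+1} − x_{i+1}·y_i), indices taken mod 4.
P→Q: (-13)(12) − (-5)(-1) = -161
Q→R: (-5)(0) − (-1)(12) = 12
R→S: (-1)(-13) − (8)(0) = 13
S→P: (8)(-1) − (-13)(-13) = -177
Σ = -313
Area = |Σ|/2 = 156.5.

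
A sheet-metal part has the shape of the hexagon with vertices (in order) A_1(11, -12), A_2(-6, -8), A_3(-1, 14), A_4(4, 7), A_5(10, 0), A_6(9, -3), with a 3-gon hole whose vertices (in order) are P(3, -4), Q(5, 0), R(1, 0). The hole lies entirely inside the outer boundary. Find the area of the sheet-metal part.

237

Outer boundary:
Σ = (-160) + (-92) + (-63) + (-70) + (-30) + (-75) = -490
Area = |Σ|/2 = 245.
Hole:
Apply Gauss's area formula: 2A = Σ (x_i·y_{i+1} − x_{i+1}·y_i), indices taken mod 3.
Cross-terms: 20, 0, -4  ⇒  Σ = 16
Area = |Σ|/2 = 8.
Net area = 245 − 8 = 237.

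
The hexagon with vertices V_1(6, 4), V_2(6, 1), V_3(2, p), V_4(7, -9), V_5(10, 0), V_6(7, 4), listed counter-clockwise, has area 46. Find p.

4

The doubled signed area Σ (x_i y_{i+1} − x_{i+1} y_i) is linear in p.
With p=0 it equals 96; the coefficient of p is -1 (from the two edges through V_3).
So -1·p + 96 = 2·46 = 92 ⇒ p = 4.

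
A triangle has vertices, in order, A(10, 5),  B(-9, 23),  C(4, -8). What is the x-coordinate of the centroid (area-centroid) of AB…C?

5/3

Apply the shoelace formula. First the cross-terms c_i = x_i·y_{i+1} − x_{i+1}·y_i:
  275, -20, 100  ⇒  2A = 355, A = 177.5.
Then Σ (x_i + x_{i+1})·c_i = 1775, so x̄ = 1775 / (6·177.5) = 5/3.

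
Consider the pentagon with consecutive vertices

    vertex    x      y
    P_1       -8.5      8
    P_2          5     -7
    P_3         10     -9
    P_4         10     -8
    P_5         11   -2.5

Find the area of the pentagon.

P_1→P_2: (-8.5)(-7) − (5)(8) = 19.5
P_2→P_3: (5)(-9) − (10)(-7) = 25
P_3→P_4: (10)(-8) − (10)(-9) = 10
P_4→P_5: (10)(-2.5) − (11)(-8) = 63
P_5→P_1: (11)(8) − (-8.5)(-2.5) = 66.75
Σ = 184.25
Area = |Σ|/2 = 92.125.

92.125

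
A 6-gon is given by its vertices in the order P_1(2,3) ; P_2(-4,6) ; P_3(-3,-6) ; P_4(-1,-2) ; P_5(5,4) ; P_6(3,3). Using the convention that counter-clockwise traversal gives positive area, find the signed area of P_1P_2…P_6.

39

P_1→P_2: (2)(6) − (-4)(3) = 24
P_2→P_3: (-4)(-6) − (-3)(6) = 42
P_3→P_4: (-3)(-2) − (-1)(-6) = 0
P_4→P_5: (-1)(4) − (5)(-2) = 6
P_5→P_6: (5)(3) − (3)(4) = 3
P_6→P_1: (3)(3) − (2)(3) = 3
Σ = 78
Signed area = Σ/2 = 39 (positive ⇒ counter-clockwise traversal).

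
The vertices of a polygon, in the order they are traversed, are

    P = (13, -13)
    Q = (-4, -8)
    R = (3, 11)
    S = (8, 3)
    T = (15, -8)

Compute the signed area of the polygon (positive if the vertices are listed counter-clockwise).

-227.5

Apply Gauss's area formula: 2A = Σ (x_i·y_{i+1} − x_{i+1}·y_i), indices taken mod 5.
Σ = (-156) + (-20) + (-79) + (-109) + (-91) = -455
Signed area = Σ/2 = -227.5 (negative ⇒ clockwise traversal).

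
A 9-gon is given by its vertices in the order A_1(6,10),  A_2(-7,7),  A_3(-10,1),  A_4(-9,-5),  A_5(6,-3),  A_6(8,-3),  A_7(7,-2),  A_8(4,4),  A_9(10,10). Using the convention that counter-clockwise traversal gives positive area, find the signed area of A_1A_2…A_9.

189

Σ = (112) + (63) + (59) + (57) + (6) + (5) + (36) + (0) + (40) = 378
Signed area = Σ/2 = 189 (positive ⇒ counter-clockwise traversal).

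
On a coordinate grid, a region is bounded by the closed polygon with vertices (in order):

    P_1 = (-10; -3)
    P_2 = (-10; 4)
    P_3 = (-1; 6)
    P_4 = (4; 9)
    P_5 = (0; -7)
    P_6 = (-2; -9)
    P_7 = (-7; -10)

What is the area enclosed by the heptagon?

Σ = (-70) + (-56) + (-33) + (-28) + (-14) + (-43) + (-79) = -323
Area = |Σ|/2 = 161.5.

161.5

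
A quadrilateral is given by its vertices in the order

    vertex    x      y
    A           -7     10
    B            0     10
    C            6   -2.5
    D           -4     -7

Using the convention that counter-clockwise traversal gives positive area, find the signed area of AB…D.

Apply Gauss's area formula: 2A = Σ (x_i·y_{i+1} − x_{i+1}·y_i), indices taken mod 4.
Σ = (-70) + (-60) + (-52) + (-89) = -271
Signed area = Σ/2 = -135.5 (negative ⇒ clockwise traversal).

-135.5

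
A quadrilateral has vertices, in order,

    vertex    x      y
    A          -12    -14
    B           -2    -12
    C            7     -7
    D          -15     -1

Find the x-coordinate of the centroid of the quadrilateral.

-1396/225

Apply the surveyor's formula. First the cross-terms c_i = x_i·y_{i+1} − x_{i+1}·y_i:
  116, 98, -112, 198  ⇒  2A = 300, A = 150.
Then Σ (x_i + x_{i+1})·c_i = -5584, so x̄ = -5584 / (6·150) = -1396/225.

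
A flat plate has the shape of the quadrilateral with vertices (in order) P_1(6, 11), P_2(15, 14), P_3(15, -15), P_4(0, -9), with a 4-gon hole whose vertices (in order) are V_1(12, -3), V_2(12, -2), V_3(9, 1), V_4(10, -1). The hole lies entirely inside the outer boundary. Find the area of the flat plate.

Outer boundary:
P_1→P_2: (6)(14) − (15)(11) = -81
P_2→P_3: (15)(-15) − (15)(14) = -435
P_3→P_4: (15)(-9) − (0)(-15) = -135
P_4→P_1: (0)(11) − (6)(-9) = 54
Σ = -597
Area = |Σ|/2 = 298.5.
Hole:
Σ = (12) + (30) + (-19) + (-18) = 5
Area = |Σ|/2 = 2.5.
Net area = 298.5 − 2.5 = 296.

296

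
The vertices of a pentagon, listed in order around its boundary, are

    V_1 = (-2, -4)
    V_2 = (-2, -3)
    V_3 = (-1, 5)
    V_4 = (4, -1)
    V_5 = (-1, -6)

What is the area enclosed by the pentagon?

Apply the shoelace (surveyor's) formula: 2A = Σ (x_i·y_{i+1} − x_{i+1}·y_i), indices taken mod 5.
Cross-terms: -2, -13, -19, -25, -8  ⇒  Σ = -67
Area = |Σ|/2 = 33.5.

33.5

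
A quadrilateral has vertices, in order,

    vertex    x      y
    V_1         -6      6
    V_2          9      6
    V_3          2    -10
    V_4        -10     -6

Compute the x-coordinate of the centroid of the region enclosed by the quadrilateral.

Apply the shoelace (surveyor's) formula. First the cross-terms c_i = x_i·y_{i+1} − x_{i+1}·y_i:
  -90, -102, -112, -96  ⇒  2A = -400, A = -200.
Then Σ (x_i + x_{i+1})·c_i = 1040, so x̄ = 1040 / (6·(-200)) = -13/15.

-13/15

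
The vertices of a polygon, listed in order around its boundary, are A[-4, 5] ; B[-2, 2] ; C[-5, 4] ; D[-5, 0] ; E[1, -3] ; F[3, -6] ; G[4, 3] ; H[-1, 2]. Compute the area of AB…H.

44.5

Apply the surveyor's formula: 2A = Σ (x_i·y_{i+1} − x_{i+1}·y_i), indices taken mod 8.
Σ = (2) + (2) + (20) + (15) + (3) + (33) + (11) + (3) = 89
Area = |Σ|/2 = 44.5.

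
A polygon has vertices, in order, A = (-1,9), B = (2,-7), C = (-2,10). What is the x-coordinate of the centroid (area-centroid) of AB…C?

-1/3

Apply the shoelace formula. First the cross-terms c_i = x_i·y_{i+1} − x_{i+1}·y_i:
  -11, 6, -8  ⇒  2A = -13, A = -6.5.
Then Σ (x_i + x_{i+1})·c_i = 13, so x̄ = 13 / (6·(-6.5)) = -1/3.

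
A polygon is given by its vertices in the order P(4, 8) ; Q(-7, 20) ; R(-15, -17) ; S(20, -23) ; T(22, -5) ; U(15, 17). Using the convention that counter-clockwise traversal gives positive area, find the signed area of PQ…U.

1073.5

Apply Gauss's area formula: 2A = Σ (x_i·y_{i+1} − x_{i+1}·y_i), indices taken mod 6.
P→Q: (4)(20) − (-7)(8) = 136
Q→R: (-7)(-17) − (-15)(20) = 419
R→S: (-15)(-23) − (20)(-17) = 685
S→T: (20)(-5) − (22)(-23) = 406
T→U: (22)(17) − (15)(-5) = 449
U→P: (15)(8) − (4)(17) = 52
Σ = 2147
Signed area = Σ/2 = 1073.5 (positive ⇒ counter-clockwise traversal).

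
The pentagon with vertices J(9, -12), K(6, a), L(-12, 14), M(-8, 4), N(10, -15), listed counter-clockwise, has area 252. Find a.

9

The doubled signed area Σ (x_i y_{i+1} − x_{i+1} y_i) is linear in a.
With a=0 it equals 315; the coefficient of a is 21 (from the two edges through K).
So 21·a + 315 = 2·252 = 504 ⇒ a = 9.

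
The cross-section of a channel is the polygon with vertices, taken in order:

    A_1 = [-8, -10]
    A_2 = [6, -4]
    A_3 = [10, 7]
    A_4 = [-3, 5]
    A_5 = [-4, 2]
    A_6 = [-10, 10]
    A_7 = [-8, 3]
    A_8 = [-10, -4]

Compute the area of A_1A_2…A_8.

209.5

Apply Gauss's area formula: 2A = Σ (x_i·y_{i+1} − x_{i+1}·y_i), indices taken mod 8.
Σ = (92) + (82) + (71) + (14) + (-20) + (50) + (62) + (68) = 419
Area = |Σ|/2 = 209.5.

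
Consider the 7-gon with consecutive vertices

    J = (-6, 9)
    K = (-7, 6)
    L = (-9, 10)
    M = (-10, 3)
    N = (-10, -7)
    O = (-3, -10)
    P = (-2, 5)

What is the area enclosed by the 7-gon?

Σ = (27) + (-16) + (73) + (100) + (79) + (-35) + (12) = 240
Area = |Σ|/2 = 120.

120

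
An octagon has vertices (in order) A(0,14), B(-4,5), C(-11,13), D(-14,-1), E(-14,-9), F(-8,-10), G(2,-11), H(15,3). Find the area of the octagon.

460.5

A→B: (0)(5) − (-4)(14) = 56
B→C: (-4)(13) − (-11)(5) = 3
C→D: (-11)(-1) − (-14)(13) = 193
D→E: (-14)(-9) − (-14)(-1) = 112
E→F: (-14)(-10) − (-8)(-9) = 68
F→G: (-8)(-11) − (2)(-10) = 108
G→H: (2)(3) − (15)(-11) = 171
H→A: (15)(14) − (0)(3) = 210
Σ = 921
Area = |Σ|/2 = 460.5.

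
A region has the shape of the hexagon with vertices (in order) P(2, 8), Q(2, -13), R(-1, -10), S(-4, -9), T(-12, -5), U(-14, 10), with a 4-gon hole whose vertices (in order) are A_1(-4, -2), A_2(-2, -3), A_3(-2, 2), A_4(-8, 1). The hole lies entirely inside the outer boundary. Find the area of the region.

Outer boundary:
Apply the shoelace (surveyor's) formula: 2A = Σ (x_i·y_{i+1} − x_{i+1}·y_i), indices taken mod 6.
Σ = (-42) + (-33) + (-31) + (-88) + (-190) + (-132) = -516
Area = |Σ|/2 = 258.
Hole:
Apply the shoelace (surveyor's) formula: 2A = Σ (x_i·y_{i+1} − x_{i+1}·y_i), indices taken mod 4.
Σ = (8) + (-10) + (14) + (20) = 32
Area = |Σ|/2 = 16.
Net area = 258 − 16 = 242.

242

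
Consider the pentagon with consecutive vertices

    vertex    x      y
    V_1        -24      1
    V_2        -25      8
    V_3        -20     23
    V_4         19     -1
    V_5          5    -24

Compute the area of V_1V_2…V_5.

1010.5

Apply the surveyor's formula: 2A = Σ (x_i·y_{i+1} − x_{i+1}·y_i), indices taken mod 5.
Cross-terms: -167, -415, -417, -451, -571  ⇒  Σ = -2021
Area = |Σ|/2 = 1010.5.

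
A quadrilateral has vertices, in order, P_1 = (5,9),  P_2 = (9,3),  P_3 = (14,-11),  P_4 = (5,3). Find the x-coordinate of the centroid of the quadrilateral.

253/30

Apply Gauss's area formula. First the cross-terms c_i = x_i·y_{i+1} − x_{i+1}·y_i:
  -66, -141, 97, 30  ⇒  2A = -80, A = -40.
Then Σ (x_i + x_{i+1})·c_i = -2024, so x̄ = -2024 / (6·(-40)) = 253/30.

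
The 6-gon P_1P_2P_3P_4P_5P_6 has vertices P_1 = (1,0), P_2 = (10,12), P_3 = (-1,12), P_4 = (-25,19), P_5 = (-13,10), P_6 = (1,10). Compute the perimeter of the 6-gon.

|P_1P_2| = √((9)² + (12)²) = √225 = 15
|P_2P_3| = √((-11)² + (0)²) = √121 = 11
|P_3P_4| = √((-24)² + (7)²) = √625 = 25
|P_4P_5| = √((12)² + (-9)²) = √225 = 15
|P_5P_6| = √((14)² + (0)²) = √196 = 14
|P_6P_1| = √((0)² + (-10)²) = √100 = 10
Perimeter = 15 + 11 + 25 + 15 + 14 + 10 = 90.

90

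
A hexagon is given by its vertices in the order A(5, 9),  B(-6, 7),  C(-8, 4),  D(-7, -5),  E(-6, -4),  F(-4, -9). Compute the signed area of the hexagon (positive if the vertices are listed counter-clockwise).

Apply the surveyor's formula: 2A = Σ (x_i·y_{i+1} − x_{i+1}·y_i), indices taken mod 6.
Σ = (89) + (32) + (68) + (-2) + (38) + (9) = 234
Signed area = Σ/2 = 117 (positive ⇒ counter-clockwise traversal).

117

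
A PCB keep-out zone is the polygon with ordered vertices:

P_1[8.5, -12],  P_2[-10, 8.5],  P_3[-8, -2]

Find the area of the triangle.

76.625

Σ = (-47.75) + (88) + (113) = 153.25
Area = |Σ|/2 = 76.625.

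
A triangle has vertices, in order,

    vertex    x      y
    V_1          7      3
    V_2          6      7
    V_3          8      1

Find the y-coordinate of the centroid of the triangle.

Apply the shoelace formula. First the cross-terms c_i = x_i·y_{i+1} − x_{i+1}·y_i:
  31, -50, 17  ⇒  2A = -2, A = -1.
Then Σ (y_i + y_{i+1})·c_i = -22, so ȳ = -22 / (6·(-1)) = 11/3.

11/3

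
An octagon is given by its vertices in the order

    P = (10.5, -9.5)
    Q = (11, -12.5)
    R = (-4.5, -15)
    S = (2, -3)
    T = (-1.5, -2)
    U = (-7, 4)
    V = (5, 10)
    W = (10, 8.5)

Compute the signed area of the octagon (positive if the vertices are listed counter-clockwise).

Apply the shoelace (surveyor's) formula: 2A = Σ (x_i·y_{i+1} − x_{i+1}·y_i), indices taken mod 8.
Σ = (-26.75) + (-221.25) + (43.5) + (-8.5) + (-20) + (-90) + (-57.5) + (-184.25) = -564.75
Signed area = Σ/2 = -282.375 (negative ⇒ clockwise traversal).

-282.375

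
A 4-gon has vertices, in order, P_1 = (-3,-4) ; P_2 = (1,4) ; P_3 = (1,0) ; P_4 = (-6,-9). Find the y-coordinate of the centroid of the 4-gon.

-13/9

Apply the surveyor's formula. First the cross-terms c_i = x_i·y_{i+1} − x_{i+1}·y_i:
  -8, -4, -9, -3  ⇒  2A = -24, A = -12.
Then Σ (y_i + y_{i+1})·c_i = 104, so ȳ = 104 / (6·(-12)) = -13/9.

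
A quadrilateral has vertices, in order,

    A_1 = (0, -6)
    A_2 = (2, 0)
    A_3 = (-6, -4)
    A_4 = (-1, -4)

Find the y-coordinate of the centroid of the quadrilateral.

-26/9

Apply the shoelace (surveyor's) formula. First the cross-terms c_i = x_i·y_{i+1} − x_{i+1}·y_i:
  12, -8, 20, 6  ⇒  2A = 30, A = 15.
Then Σ (y_i + y_{i+1})·c_i = -260, so ȳ = -260 / (6·15) = -26/9.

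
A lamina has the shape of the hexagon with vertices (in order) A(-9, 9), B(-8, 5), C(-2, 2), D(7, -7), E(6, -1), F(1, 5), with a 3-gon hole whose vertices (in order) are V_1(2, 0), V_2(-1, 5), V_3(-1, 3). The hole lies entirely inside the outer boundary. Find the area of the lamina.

Outer boundary:
Apply the shoelace formula: 2A = Σ (x_i·y_{i+1} − x_{i+1}·y_i), indices taken mod 6.
Σ = (27) + (-6) + (0) + (35) + (31) + (54) = 141
Area = |Σ|/2 = 70.5.
Hole:
Apply Gauss's area formula: 2A = Σ (x_i·y_{i+1} − x_{i+1}·y_i), indices taken mod 3.
V_1→V_2: (2)(5) − (-1)(0) = 10
V_2→V_3: (-1)(3) − (-1)(5) = 2
V_3→V_1: (-1)(0) − (2)(3) = -6
Σ = 6
Area = |Σ|/2 = 3.
Net area = 70.5 − 3 = 67.5.

67.5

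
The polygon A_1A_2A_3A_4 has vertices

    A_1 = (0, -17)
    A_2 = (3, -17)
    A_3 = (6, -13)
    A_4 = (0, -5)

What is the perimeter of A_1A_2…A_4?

30

|A_1A_2| = √((3)² + (0)²) = √9 = 3
|A_2A_3| = √((3)² + (4)²) = √25 = 5
|A_3A_4| = √((-6)² + (8)²) = √100 = 10
|A_4A_1| = √((0)² + (-12)²) = √144 = 12
Perimeter = 3 + 5 + 10 + 12 = 30.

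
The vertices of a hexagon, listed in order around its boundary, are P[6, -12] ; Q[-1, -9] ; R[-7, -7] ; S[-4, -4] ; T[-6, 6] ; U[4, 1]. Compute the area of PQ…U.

127

Σ = (-66) + (-56) + (0) + (-48) + (-30) + (-54) = -254
Area = |Σ|/2 = 127.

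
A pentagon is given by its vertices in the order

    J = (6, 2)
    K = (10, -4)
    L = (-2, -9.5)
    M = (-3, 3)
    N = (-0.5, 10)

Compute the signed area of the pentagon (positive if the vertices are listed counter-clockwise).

Σ = (-44) + (-103) + (-34.5) + (-28.5) + (-61) = -271
Signed area = Σ/2 = -135.5 (negative ⇒ clockwise traversal).

-135.5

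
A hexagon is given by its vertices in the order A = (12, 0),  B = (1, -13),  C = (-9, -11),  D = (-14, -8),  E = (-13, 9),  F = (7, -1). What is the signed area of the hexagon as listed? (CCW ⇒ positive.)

-317

Σ = (-156) + (-128) + (-82) + (-230) + (-50) + (12) = -634
Signed area = Σ/2 = -317 (negative ⇒ clockwise traversal).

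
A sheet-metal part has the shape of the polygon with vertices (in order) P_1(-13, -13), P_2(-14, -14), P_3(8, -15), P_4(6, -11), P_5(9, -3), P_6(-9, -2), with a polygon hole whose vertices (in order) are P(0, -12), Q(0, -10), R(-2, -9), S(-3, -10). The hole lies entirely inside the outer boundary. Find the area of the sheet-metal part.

Outer boundary:
Apply the shoelace (surveyor's) formula: 2A = Σ (x_i·y_{i+1} − x_{i+1}·y_i), indices taken mod 6.
Σ = (0) + (322) + (2) + (81) + (-45) + (91) = 451
Area = |Σ|/2 = 225.5.
Hole:
Apply the shoelace formula: 2A = Σ (x_i·y_{i+1} − x_{i+1}·y_i), indices taken mod 4.
Σ = (0) + (-20) + (-7) + (36) = 9
Area = |Σ|/2 = 4.5.
Net area = 225.5 − 4.5 = 221.

221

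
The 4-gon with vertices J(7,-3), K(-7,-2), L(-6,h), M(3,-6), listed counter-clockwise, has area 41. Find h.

Write out the shoelace sum; only the two edges meeting at L involve h:
2·Area = [((-7)·h − (-6)·(-2)) + ((-6)·(-6) − 3·h)] + -2
       = -10·h + 22 = 82
⇒ h = -6.

-6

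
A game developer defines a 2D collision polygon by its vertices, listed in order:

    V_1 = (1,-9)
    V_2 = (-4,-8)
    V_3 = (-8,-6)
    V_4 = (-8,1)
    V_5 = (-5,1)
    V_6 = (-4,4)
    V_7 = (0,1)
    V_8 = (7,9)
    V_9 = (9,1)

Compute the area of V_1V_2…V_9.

163

Σ = (-44) + (-40) + (-56) + (-3) + (-16) + (-4) + (-7) + (-74) + (-82) = -326
Area = |Σ|/2 = 163.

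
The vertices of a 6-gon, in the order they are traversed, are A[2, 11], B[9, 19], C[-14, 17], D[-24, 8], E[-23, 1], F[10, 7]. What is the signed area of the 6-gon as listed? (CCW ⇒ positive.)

369.5

Cross-terms: -61, 419, 296, 160, -171, 96  ⇒  Σ = 739
Signed area = Σ/2 = 369.5 (positive ⇒ counter-clockwise traversal).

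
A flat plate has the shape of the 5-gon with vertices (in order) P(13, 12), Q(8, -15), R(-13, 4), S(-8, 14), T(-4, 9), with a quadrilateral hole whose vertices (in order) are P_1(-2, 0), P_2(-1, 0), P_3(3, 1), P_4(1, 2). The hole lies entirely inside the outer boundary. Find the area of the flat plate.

388.5

Outer boundary:
P→Q: (13)(-15) − (8)(12) = -291
Q→R: (8)(4) − (-13)(-15) = -163
R→S: (-13)(14) − (-8)(4) = -150
S→T: (-8)(9) − (-4)(14) = -16
T→P: (-4)(12) − (13)(9) = -165
Σ = -785
Area = |Σ|/2 = 392.5.
Hole:
Apply the surveyor's formula: 2A = Σ (x_i·y_{i+1} − x_{i+1}·y_i), indices taken mod 4.
P_1→P_2: (-2)(0) − (-1)(0) = 0
P_2→P_3: (-1)(1) − (3)(0) = -1
P_3→P_4: (3)(2) − (1)(1) = 5
P_4→P_1: (1)(0) − (-2)(2) = 4
Σ = 8
Area = |Σ|/2 = 4.
Net area = 392.5 − 4 = 388.5.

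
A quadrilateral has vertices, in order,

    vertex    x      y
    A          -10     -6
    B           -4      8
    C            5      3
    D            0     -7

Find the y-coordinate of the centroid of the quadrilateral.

-10/29

Apply Gauss's area formula. First the cross-terms c_i = x_i·y_{i+1} − x_{i+1}·y_i:
  -104, -52, -35, -70  ⇒  2A = -261, A = -130.5.
Then Σ (y_i + y_{i+1})·c_i = 270, so ȳ = 270 / (6·(-130.5)) = -10/29.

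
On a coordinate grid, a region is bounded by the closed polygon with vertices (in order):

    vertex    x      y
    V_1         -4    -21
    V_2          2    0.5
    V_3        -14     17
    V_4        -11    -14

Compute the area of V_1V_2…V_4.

Σ = (40) + (41) + (383) + (175) = 639
Area = |Σ|/2 = 319.5.

319.5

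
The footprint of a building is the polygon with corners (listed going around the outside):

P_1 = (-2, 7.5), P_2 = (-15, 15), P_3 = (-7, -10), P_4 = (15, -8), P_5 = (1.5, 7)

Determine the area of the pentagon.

342.875

Σ = (82.5) + (255) + (206) + (117) + (25.25) = 685.75
Area = |Σ|/2 = 342.875.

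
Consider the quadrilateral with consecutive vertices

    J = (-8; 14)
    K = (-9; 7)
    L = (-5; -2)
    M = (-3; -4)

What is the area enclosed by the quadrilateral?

31.5

Cross-terms: 70, 53, 14, -74  ⇒  Σ = 63
Area = |Σ|/2 = 31.5.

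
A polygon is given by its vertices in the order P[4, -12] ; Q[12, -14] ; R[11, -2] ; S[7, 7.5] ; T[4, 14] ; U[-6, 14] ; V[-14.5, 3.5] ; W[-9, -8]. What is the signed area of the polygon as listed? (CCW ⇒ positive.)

496

Apply the shoelace (surveyor's) formula: 2A = Σ (x_i·y_{i+1} − x_{i+1}·y_i), indices taken mod 8.
P→Q: (4)(-14) − (12)(-12) = 88
Q→R: (12)(-2) − (11)(-14) = 130
R→S: (11)(7.5) − (7)(-2) = 96.5
S→T: (7)(14) − (4)(7.5) = 68
T→U: (4)(14) − (-6)(14) = 140
U→V: (-6)(3.5) − (-14.5)(14) = 182
V→W: (-14.5)(-8) − (-9)(3.5) = 147.5
W→P: (-9)(-12) − (4)(-8) = 140
Σ = 992
Signed area = Σ/2 = 496 (positive ⇒ counter-clockwise traversal).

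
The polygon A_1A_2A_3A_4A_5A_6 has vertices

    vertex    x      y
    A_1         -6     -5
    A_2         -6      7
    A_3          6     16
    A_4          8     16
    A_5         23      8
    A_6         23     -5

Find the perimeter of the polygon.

|A_1A_2| = √((0)² + (12)²) = √144 = 12
|A_2A_3| = √((12)² + (9)²) = √225 = 15
|A_3A_4| = √((2)² + (0)²) = √4 = 2
|A_4A_5| = √((15)² + (-8)²) = √289 = 17
|A_5A_6| = √((0)² + (-13)²) = √169 = 13
|A_6A_1| = √((-29)² + (0)²) = √841 = 29
Perimeter = 12 + 15 + 2 + 17 + 13 + 29 = 88.

88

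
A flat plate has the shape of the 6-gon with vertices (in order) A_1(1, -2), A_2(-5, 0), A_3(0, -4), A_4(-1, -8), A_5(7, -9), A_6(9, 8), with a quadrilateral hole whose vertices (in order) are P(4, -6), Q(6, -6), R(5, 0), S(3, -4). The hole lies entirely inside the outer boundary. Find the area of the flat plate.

81

Outer boundary:
Apply Gauss's area formula: 2A = Σ (x_i·y_{i+1} − x_{i+1}·y_i), indices taken mod 6.
A_1→A_2: (1)(0) − (-5)(-2) = -10
A_2→A_3: (-5)(-4) − (0)(0) = 20
A_3→A_4: (0)(-8) − (-1)(-4) = -4
A_4→A_5: (-1)(-9) − (7)(-8) = 65
A_5→A_6: (7)(8) − (9)(-9) = 137
A_6→A_1: (9)(-2) − (1)(8) = -26
Σ = 182
Area = |Σ|/2 = 91.
Hole:
Apply the surveyor's formula: 2A = Σ (x_i·y_{i+1} − x_{i+1}·y_i), indices taken mod 4.
Σ = (12) + (30) + (-20) + (-2) = 20
Area = |Σ|/2 = 10.
Net area = 91 − 10 = 81.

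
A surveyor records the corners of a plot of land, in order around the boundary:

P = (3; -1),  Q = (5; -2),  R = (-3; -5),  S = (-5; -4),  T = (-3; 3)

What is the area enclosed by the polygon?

39

Apply the surveyor's formula: 2A = Σ (x_i·y_{i+1} − x_{i+1}·y_i), indices taken mod 5.
Σ = (-1) + (-31) + (-13) + (-27) + (-6) = -78
Area = |Σ|/2 = 39.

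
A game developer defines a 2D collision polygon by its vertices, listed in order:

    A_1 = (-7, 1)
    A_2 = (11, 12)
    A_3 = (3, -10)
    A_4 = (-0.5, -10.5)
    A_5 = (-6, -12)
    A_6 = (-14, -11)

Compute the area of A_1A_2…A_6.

Apply the shoelace (surveyor's) formula: 2A = Σ (x_i·y_{i+1} − x_{i+1}·y_i), indices taken mod 6.
Σ = (-95) + (-146) + (-36.5) + (-57) + (-102) + (-91) = -527.5
Area = |Σ|/2 = 263.75.

263.75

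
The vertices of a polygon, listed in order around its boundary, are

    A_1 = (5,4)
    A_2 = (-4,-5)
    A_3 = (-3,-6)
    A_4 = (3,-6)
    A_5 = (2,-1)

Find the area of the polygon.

Apply the surveyor's formula: 2A = Σ (x_i·y_{i+1} − x_{i+1}·y_i), indices taken mod 5.
A_1→A_2: (5)(-5) − (-4)(4) = -9
A_2→A_3: (-4)(-6) − (-3)(-5) = 9
A_3→A_4: (-3)(-6) − (3)(-6) = 36
A_4→A_5: (3)(-1) − (2)(-6) = 9
A_5→A_1: (2)(4) − (5)(-1) = 13
Σ = 58
Area = |Σ|/2 = 29.

29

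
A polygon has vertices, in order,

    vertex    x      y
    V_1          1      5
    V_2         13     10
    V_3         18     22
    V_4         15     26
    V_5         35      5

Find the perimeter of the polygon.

94

|V_1V_2| = √((12)² + (5)²) = √169 = 13
|V_2V_3| = √((5)² + (12)²) = √169 = 13
|V_3V_4| = √((-3)² + (4)²) = √25 = 5
|V_4V_5| = √((20)² + (-21)²) = √841 = 29
|V_5V_1| = √((-34)² + (0)²) = √1156 = 34
Perimeter = 13 + 13 + 5 + 29 + 34 = 94.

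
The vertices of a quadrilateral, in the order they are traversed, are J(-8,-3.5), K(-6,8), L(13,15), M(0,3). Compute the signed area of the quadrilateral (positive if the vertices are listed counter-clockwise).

-108

Σ = (-85) + (-194) + (39) + (24) = -216
Signed area = Σ/2 = -108 (negative ⇒ clockwise traversal).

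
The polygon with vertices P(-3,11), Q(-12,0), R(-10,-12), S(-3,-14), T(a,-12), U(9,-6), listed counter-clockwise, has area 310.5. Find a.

2

Write out the shoelace sum; only the two edges meeting at T involve a:
2·Area = [((-3)·(-12) − a·(-14)) + (a·(-6) − 9·(-12))] + 461
       = 8·a + 605 = 621
⇒ a = 2.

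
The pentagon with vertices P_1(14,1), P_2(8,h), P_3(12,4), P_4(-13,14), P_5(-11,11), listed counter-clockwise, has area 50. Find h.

Write out the shoelace sum; only the two edges meeting at P_2 involve h:
2·Area = [(14·h − 8·1) + (8·4 − 12·h)] + 66
       = 2·h + 90 = 100
⇒ h = 5.

5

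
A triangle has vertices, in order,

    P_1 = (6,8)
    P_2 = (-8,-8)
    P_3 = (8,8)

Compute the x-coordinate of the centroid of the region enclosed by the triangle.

Apply the surveyor's formula. First the cross-terms c_i = x_i·y_{i+1} − x_{i+1}·y_i:
  16, 0, 16  ⇒  2A = 32, A = 16.
Then Σ (x_i + x_{i+1})·c_i = 192, so x̄ = 192 / (6·16) = 2.

2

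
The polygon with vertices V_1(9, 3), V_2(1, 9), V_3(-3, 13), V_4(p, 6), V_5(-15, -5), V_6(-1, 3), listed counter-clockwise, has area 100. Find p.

Write out the shoelace sum; only the two edges meeting at V_4 involve p:
2·Area = [((-3)·6 − p·13) + (p·(-5) − (-15)·6)] + 38
       = -18·p + 110 = 200
⇒ p = -5.

-5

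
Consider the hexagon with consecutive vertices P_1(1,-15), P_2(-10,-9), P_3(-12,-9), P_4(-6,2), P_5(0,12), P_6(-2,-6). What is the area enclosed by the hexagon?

Apply Gauss's area formula: 2A = Σ (x_i·y_{i+1} − x_{i+1}·y_i), indices taken mod 6.
P_1→P_2: (1)(-9) − (-10)(-15) = -159
P_2→P_3: (-10)(-9) − (-12)(-9) = -18
P_3→P_4: (-12)(2) − (-6)(-9) = -78
P_4→P_5: (-6)(12) − (0)(2) = -72
P_5→P_6: (0)(-6) − (-2)(12) = 24
P_6→P_1: (-2)(-15) − (1)(-6) = 36
Σ = -267
Area = |Σ|/2 = 133.5.

133.5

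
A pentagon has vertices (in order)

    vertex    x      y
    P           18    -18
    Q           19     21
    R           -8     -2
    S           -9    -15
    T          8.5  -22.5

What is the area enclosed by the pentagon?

Apply the surveyor's formula: 2A = Σ (x_i·y_{i+1} − x_{i+1}·y_i), indices taken mod 5.
Σ = (720) + (130) + (102) + (330) + (252) = 1534
Area = |Σ|/2 = 767.

767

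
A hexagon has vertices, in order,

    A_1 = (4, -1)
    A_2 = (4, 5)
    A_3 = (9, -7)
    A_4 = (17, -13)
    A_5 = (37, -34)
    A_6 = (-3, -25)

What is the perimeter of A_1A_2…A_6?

124

|A_1A_2| = √((0)² + (6)²) = √36 = 6
|A_2A_3| = √((5)² + (-12)²) = √169 = 13
|A_3A_4| = √((8)² + (-6)²) = √100 = 10
|A_4A_5| = √((20)² + (-21)²) = √841 = 29
|A_5A_6| = √((-40)² + (9)²) = √1681 = 41
|A_6A_1| = √((7)² + (24)²) = √625 = 25
Perimeter = 6 + 13 + 10 + 29 + 41 + 25 = 124.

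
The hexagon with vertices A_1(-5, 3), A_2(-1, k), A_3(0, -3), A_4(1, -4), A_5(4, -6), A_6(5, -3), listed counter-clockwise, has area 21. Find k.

-1

The doubled signed area Σ (x_i y_{i+1} − x_{i+1} y_i) is linear in k.
With k=0 it equals 37; the coefficient of k is -5 (from the two edges through A_2).
So -5·k + 37 = 2·21 = 42 ⇒ k = -1.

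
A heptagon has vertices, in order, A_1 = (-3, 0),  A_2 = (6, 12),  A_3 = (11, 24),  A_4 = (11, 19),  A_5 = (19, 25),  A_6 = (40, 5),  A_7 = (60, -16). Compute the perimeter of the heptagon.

166

|A_1A_2| = √((9)² + (12)²) = √225 = 15
|A_2A_3| = √((5)² + (12)²) = √169 = 13
|A_3A_4| = √((0)² + (-5)²) = √25 = 5
|A_4A_5| = √((8)² + (6)²) = √100 = 10
|A_5A_6| = √((21)² + (-20)²) = √841 = 29
|A_6A_7| = √((20)² + (-21)²) = √841 = 29
|A_7A_1| = √((-63)² + (16)²) = √4225 = 65
Perimeter = 15 + 13 + 5 + 10 + 29 + 29 + 65 = 166.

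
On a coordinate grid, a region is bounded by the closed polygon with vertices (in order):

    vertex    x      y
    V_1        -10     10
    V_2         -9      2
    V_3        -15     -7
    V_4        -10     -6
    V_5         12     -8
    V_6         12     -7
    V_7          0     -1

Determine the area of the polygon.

162.5

Apply Gauss's area formula: 2A = Σ (x_i·y_{i+1} − x_{i+1}·y_i), indices taken mod 7.
V_1→V_2: (-10)(2) − (-9)(10) = 70
V_2→V_3: (-9)(-7) − (-15)(2) = 93
V_3→V_4: (-15)(-6) − (-10)(-7) = 20
V_4→V_5: (-10)(-8) − (12)(-6) = 152
V_5→V_6: (12)(-7) − (12)(-8) = 12
V_6→V_7: (12)(-1) − (0)(-7) = -12
V_7→V_1: (0)(10) − (-10)(-1) = -10
Σ = 325
Area = |Σ|/2 = 162.5.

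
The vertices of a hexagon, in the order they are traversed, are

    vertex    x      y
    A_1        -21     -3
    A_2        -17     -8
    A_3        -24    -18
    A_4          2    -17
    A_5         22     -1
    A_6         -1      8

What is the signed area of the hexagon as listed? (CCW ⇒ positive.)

696.5

Apply Gauss's area formula: 2A = Σ (x_i·y_{i+1} − x_{i+1}·y_i), indices taken mod 6.
A_1→A_2: (-21)(-8) − (-17)(-3) = 117
A_2→A_3: (-17)(-18) − (-24)(-8) = 114
A_3→A_4: (-24)(-17) − (2)(-18) = 444
A_4→A_5: (2)(-1) − (22)(-17) = 372
A_5→A_6: (22)(8) − (-1)(-1) = 175
A_6→A_1: (-1)(-3) − (-21)(8) = 171
Σ = 1393
Signed area = Σ/2 = 696.5 (positive ⇒ counter-clockwise traversal).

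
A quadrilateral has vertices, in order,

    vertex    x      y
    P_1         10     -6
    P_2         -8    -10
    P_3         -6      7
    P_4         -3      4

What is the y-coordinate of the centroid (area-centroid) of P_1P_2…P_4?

Apply Gauss's area formula. First the cross-terms c_i = x_i·y_{i+1} − x_{i+1}·y_i:
  -148, -116, -3, -22  ⇒  2A = -289, A = -144.5.
Then Σ (y_i + y_{i+1})·c_i = 2727, so ȳ = 2727 / (6·(-144.5)) = -909/289.

-909/289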